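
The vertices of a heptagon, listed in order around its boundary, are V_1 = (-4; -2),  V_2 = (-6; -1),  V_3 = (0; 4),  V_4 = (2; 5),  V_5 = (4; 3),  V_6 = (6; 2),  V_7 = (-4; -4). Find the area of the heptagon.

Apply the surveyor's formula: 2A = Σ (x_i·y_{i+1} − x_{i+1}·y_i), indices taken mod 7.
V_1→V_2: (-4)(-1) − (-6)(-2) = -8
V_2→V_3: (-6)(4) − (0)(-1) = -24
V_3→V_4: (0)(5) − (2)(4) = -8
V_4→V_5: (2)(3) − (4)(5) = -14
V_5→V_6: (4)(2) − (6)(3) = -10
V_6→V_7: (6)(-4) − (-4)(2) = -16
V_7→V_1: (-4)(-2) − (-4)(-4) = -8
Σ = -88
Area = |Σ|/2 = 44.

44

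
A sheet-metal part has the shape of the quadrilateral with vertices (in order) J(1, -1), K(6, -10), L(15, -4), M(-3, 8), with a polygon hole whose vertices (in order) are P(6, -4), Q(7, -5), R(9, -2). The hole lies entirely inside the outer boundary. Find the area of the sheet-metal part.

110

Outer boundary:
Cross-terms: -4, 126, 108, -5  ⇒  Σ = 225
Area = |Σ|/2 = 112.5.
Hole:
Σ = (-2) + (31) + (-24) = 5
Area = |Σ|/2 = 2.5.
Net area = 112.5 − 2.5 = 110.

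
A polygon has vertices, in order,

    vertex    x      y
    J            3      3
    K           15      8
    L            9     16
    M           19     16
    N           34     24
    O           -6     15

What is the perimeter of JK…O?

|JK| = √((12)² + (5)²) = √169 = 13
|KL| = √((-6)² + (8)²) = √100 = 10
|LM| = √((10)² + (0)²) = √100 = 10
|MN| = √((15)² + (8)²) = √289 = 17
|NO| = √((-40)² + (-9)²) = √1681 = 41
|OJ| = √((9)² + (-12)²) = √225 = 15
Perimeter = 13 + 10 + 10 + 17 + 41 + 15 = 106.

106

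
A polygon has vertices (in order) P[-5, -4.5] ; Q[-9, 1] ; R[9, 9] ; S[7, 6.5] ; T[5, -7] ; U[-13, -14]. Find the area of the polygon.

Apply the shoelace formula: 2A = Σ (x_i·y_{i+1} − x_{i+1}·y_i), indices taken mod 6.
P→Q: (-5)(1) − (-9)(-4.5) = -45.5
Q→R: (-9)(9) − (9)(1) = -90
R→S: (9)(6.5) − (7)(9) = -4.5
S→T: (7)(-7) − (5)(6.5) = -81.5
T→U: (5)(-14) − (-13)(-7) = -161
U→P: (-13)(-4.5) − (-5)(-14) = -11.5
Σ = -394
Area = |Σ|/2 = 197.

197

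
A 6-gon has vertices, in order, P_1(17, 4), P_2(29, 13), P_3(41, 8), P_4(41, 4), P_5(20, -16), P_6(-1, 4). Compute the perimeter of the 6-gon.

108

|P_1P_2| = √((12)² + (9)²) = √225 = 15
|P_2P_3| = √((12)² + (-5)²) = √169 = 13
|P_3P_4| = √((0)² + (-4)²) = √16 = 4
|P_4P_5| = √((-21)² + (-20)²) = √841 = 29
|P_5P_6| = √((-21)² + (20)²) = √841 = 29
|P_6P_1| = √((18)² + (0)²) = √324 = 18
Perimeter = 15 + 13 + 4 + 29 + 29 + 18 = 108.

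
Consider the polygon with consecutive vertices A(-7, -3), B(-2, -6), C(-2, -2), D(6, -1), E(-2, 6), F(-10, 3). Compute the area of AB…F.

Σ = (36) + (-8) + (14) + (34) + (54) + (51) = 181
Area = |Σ|/2 = 90.5.

90.5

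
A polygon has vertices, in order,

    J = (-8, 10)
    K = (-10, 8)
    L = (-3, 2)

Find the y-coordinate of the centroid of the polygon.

Apply Gauss's area formula. First the cross-terms c_i = x_i·y_{i+1} − x_{i+1}·y_i:
  36, 4, -14  ⇒  2A = 26, A = 13.
Then Σ (y_i + y_{i+1})·c_i = 520, so ȳ = 520 / (6·13) = 20/3.

20/3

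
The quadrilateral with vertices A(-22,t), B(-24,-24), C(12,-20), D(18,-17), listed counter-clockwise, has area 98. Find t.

-21

The doubled signed area Σ (x_i y_{i+1} − x_{i+1} y_i) is linear in t.
With t=0 it equals 1078; the coefficient of t is 42 (from the two edges through A).
So 42·t + 1078 = 2·98 = 196 ⇒ t = -21.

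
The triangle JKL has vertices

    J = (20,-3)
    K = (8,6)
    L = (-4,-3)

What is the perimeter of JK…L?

54

|JK| = √((-12)² + (9)²) = √225 = 15
|KL| = √((-12)² + (-9)²) = √225 = 15
|LJ| = √((24)² + (0)²) = √576 = 24
Perimeter = 15 + 15 + 24 = 54.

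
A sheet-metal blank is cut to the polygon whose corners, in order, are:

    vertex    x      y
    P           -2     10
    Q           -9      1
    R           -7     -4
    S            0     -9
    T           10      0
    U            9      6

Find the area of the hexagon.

223

Apply the shoelace formula: 2A = Σ (x_i·y_{i+1} − x_{i+1}·y_i), indices taken mod 6.
Σ = (88) + (43) + (63) + (90) + (60) + (102) = 446
Area = |Σ|/2 = 223.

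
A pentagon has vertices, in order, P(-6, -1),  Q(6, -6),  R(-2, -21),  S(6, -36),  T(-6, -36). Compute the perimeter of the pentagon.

|PQ| = √((12)² + (-5)²) = √169 = 13
|QR| = √((-8)² + (-15)²) = √289 = 17
|RS| = √((8)² + (-15)²) = √289 = 17
|ST| = √((-12)² + (0)²) = √144 = 12
|TP| = √((0)² + (35)²) = √1225 = 35
Perimeter = 13 + 17 + 17 + 12 + 35 = 94.

94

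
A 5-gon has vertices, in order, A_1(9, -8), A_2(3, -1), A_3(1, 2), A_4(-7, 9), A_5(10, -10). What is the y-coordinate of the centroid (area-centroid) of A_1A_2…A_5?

-1/3

Apply Gauss's area formula. First the cross-terms c_i = x_i·y_{i+1} − x_{i+1}·y_i:
  15, 7, 23, -20, 10  ⇒  2A = 35, A = 17.5.
Then Σ (y_i + y_{i+1})·c_i = -35, so ȳ = -35 / (6·17.5) = -1/3.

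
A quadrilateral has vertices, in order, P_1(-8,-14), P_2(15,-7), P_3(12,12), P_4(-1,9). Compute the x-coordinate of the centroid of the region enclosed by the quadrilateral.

298/69

Apply the shoelace formula. First the cross-terms c_i = x_i·y_{i+1} − x_{i+1}·y_i:
  266, 264, 120, 86  ⇒  2A = 736, A = 368.
Then Σ (x_i + x_{i+1})·c_i = 9536, so x̄ = 9536 / (6·368) = 298/69.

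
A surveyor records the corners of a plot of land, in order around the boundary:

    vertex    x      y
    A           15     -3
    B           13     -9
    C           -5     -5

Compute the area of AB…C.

Apply the surveyor's formula: 2A = Σ (x_i·y_{i+1} − x_{i+1}·y_i), indices taken mod 3.
Σ = (-96) + (-110) + (90) = -116
Area = |Σ|/2 = 58.

58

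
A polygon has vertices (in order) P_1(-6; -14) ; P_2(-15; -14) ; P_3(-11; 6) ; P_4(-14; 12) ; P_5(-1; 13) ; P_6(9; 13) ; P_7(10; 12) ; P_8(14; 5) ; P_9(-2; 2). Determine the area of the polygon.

P_1→P_2: (-6)(-14) − (-15)(-14) = -126
P_2→P_3: (-15)(6) − (-11)(-14) = -244
P_3→P_4: (-11)(12) − (-14)(6) = -48
P_4→P_5: (-14)(13) − (-1)(12) = -170
P_5→P_6: (-1)(13) − (9)(13) = -130
P_6→P_7: (9)(12) − (10)(13) = -22
P_7→P_8: (10)(5) − (14)(12) = -118
P_8→P_9: (14)(2) − (-2)(5) = 38
P_9→P_1: (-2)(-14) − (-6)(2) = 40
Σ = -780
Area = |Σ|/2 = 390.

390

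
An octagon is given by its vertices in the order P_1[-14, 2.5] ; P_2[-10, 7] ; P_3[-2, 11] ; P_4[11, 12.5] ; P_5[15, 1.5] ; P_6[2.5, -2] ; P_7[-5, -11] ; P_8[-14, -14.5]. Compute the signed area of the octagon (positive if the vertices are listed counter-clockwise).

-438.375

Apply Gauss's area formula: 2A = Σ (x_i·y_{i+1} − x_{i+1}·y_i), indices taken mod 8.
P_1→P_2: (-14)(7) − (-10)(2.5) = -73
P_2→P_3: (-10)(11) − (-2)(7) = -96
P_3→P_4: (-2)(12.5) − (11)(11) = -146
P_4→P_5: (11)(1.5) − (15)(12.5) = -171
P_5→P_6: (15)(-2) − (2.5)(1.5) = -33.75
P_6→P_7: (2.5)(-11) − (-5)(-2) = -37.5
P_7→P_8: (-5)(-14.5) − (-14)(-11) = -81.5
P_8→P_1: (-14)(2.5) − (-14)(-14.5) = -238
Σ = -876.75
Signed area = Σ/2 = -438.375 (negative ⇒ clockwise traversal).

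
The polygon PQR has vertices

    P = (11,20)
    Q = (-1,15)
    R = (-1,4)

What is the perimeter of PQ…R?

44

|PQ| = √((-12)² + (-5)²) = √169 = 13
|QR| = √((0)² + (-11)²) = √121 = 11
|RP| = √((12)² + (16)²) = √400 = 20
Perimeter = 13 + 11 + 20 = 44.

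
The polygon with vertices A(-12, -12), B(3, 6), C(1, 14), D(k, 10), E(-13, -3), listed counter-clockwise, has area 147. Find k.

-2

The doubled signed area Σ (x_i y_{i+1} − x_{i+1} y_i) is linear in k.
With k=0 it equals 260; the coefficient of k is -17 (from the two edges through D).
So -17·k + 260 = 2·147 = 294 ⇒ k = -2.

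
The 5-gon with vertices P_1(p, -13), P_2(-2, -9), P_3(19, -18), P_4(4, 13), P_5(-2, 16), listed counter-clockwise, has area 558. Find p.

-20

The doubled signed area Σ (x_i y_{i+1} − x_{i+1} y_i) is linear in p.
With p=0 it equals 616; the coefficient of p is -25 (from the two edges through P_1).
So -25·p + 616 = 2·558 = 1116 ⇒ p = -20.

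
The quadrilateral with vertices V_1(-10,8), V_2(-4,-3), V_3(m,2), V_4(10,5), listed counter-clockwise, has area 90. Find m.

2

The doubled signed area Σ (x_i y_{i+1} − x_{i+1} y_i) is linear in m.
With m=0 it equals 164; the coefficient of m is 8 (from the two edges through V_3).
So 8·m + 164 = 2·90 = 180 ⇒ m = 2.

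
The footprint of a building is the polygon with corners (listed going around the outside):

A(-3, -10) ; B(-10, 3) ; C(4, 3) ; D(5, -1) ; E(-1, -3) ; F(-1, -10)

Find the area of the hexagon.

99.5

Apply Gauss's area formula: 2A = Σ (x_i·y_{i+1} − x_{i+1}·y_i), indices taken mod 6.
Cross-terms: -109, -42, -19, -16, 7, -20  ⇒  Σ = -199
Area = |Σ|/2 = 99.5.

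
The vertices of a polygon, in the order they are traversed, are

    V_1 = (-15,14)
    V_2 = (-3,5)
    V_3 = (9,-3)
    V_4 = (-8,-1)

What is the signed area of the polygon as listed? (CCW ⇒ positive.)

-114.5

V_1→V_2: (-15)(5) − (-3)(14) = -33
V_2→V_3: (-3)(-3) − (9)(5) = -36
V_3→V_4: (9)(-1) − (-8)(-3) = -33
V_4→V_1: (-8)(14) − (-15)(-1) = -127
Σ = -229
Signed area = Σ/2 = -114.5 (negative ⇒ clockwise traversal).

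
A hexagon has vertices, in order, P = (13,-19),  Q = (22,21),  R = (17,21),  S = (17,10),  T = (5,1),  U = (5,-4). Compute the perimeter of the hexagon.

|PQ| = √((9)² + (40)²) = √1681 = 41
|QR| = √((-5)² + (0)²) = √25 = 5
|RS| = √((0)² + (-11)²) = √121 = 11
|ST| = √((-12)² + (-9)²) = √225 = 15
|TU| = √((0)² + (-5)²) = √25 = 5
|UP| = √((8)² + (-15)²) = √289 = 17
Perimeter = 41 + 5 + 11 + 15 + 5 + 17 = 94.

94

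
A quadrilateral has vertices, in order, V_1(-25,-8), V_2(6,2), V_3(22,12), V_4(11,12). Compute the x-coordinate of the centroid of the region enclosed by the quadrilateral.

Apply the shoelace formula. First the cross-terms c_i = x_i·y_{i+1} − x_{i+1}·y_i:
  -2, 28, 132, 212  ⇒  2A = 370, A = 185.
Then Σ (x_i + x_{i+1})·c_i = 2210, so x̄ = 2210 / (6·185) = 221/111.

221/111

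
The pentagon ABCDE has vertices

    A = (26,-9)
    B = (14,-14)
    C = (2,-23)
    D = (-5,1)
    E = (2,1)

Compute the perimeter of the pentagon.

|AB| = √((-12)² + (-5)²) = √169 = 13
|BC| = √((-12)² + (-9)²) = √225 = 15
|CD| = √((-7)² + (24)²) = √625 = 25
|DE| = √((7)² + (0)²) = √49 = 7
|EA| = √((24)² + (-10)²) = √676 = 26
Perimeter = 13 + 15 + 25 + 7 + 26 = 86.

86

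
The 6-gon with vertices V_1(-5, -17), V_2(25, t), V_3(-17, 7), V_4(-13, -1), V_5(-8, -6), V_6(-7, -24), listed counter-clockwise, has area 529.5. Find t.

11

The doubled signed area Σ (x_i y_{i+1} − x_{i+1} y_i) is linear in t.
With t=0 it equals 927; the coefficient of t is 12 (from the two edges through V_2).
So 12·t + 927 = 2·529.5 = 1059 ⇒ t = 11.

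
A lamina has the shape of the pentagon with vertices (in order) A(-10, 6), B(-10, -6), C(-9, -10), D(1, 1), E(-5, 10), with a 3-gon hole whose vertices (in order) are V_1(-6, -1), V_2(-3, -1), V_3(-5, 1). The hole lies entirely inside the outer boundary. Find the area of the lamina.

123

Outer boundary:
Apply Gauss's area formula: 2A = Σ (x_i·y_{i+1} − x_{i+1}·y_i), indices taken mod 5.
A→B: (-10)(-6) − (-10)(6) = 120
B→C: (-10)(-10) − (-9)(-6) = 46
C→D: (-9)(1) − (1)(-10) = 1
D→E: (1)(10) − (-5)(1) = 15
E→A: (-5)(6) − (-10)(10) = 70
Σ = 252
Area = |Σ|/2 = 126.
Hole:
Apply the surveyor's formula: 2A = Σ (x_i·y_{i+1} − x_{i+1}·y_i), indices taken mod 3.
V_1→V_2: (-6)(-1) − (-3)(-1) = 3
V_2→V_3: (-3)(1) − (-5)(-1) = -8
V_3→V_1: (-5)(-1) − (-6)(1) = 11
Σ = 6
Area = |Σ|/2 = 3.
Net area = 126 − 3 = 123.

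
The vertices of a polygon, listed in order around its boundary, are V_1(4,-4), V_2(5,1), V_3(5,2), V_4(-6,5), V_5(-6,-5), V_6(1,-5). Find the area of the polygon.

Apply the shoelace formula: 2A = Σ (x_i·y_{i+1} − x_{i+1}·y_i), indices taken mod 6.
Σ = (24) + (5) + (37) + (60) + (35) + (16) = 177
Area = |Σ|/2 = 88.5.

88.5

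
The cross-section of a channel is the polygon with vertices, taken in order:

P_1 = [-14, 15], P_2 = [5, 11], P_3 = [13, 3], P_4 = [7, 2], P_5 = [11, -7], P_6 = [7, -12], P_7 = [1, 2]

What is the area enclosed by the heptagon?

218.5

Apply the surveyor's formula: 2A = Σ (x_i·y_{i+1} − x_{i+1}·y_i), indices taken mod 7.
Σ = (-229) + (-128) + (5) + (-71) + (-83) + (26) + (43) = -437
Area = |Σ|/2 = 218.5.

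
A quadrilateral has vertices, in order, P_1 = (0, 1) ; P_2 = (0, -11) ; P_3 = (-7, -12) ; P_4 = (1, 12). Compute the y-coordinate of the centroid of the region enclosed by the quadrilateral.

-446/111

Apply the shoelace (surveyor's) formula. First the cross-terms c_i = x_i·y_{i+1} − x_{i+1}·y_i:
  0, -77, -72, 1  ⇒  2A = -148, A = -74.
Then Σ (y_i + y_{i+1})·c_i = 1784, so ȳ = 1784 / (6·(-74)) = -446/111.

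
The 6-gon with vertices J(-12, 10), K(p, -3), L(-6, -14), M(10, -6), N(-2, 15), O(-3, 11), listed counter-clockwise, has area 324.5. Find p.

Write out the shoelace sum; only the two edges meeting at K involve p:
2·Area = [((-12)·(-3) − p·10) + (p·(-14) − (-6)·(-3))] + 439
       = -24·p + 457 = 649
⇒ p = -8.

-8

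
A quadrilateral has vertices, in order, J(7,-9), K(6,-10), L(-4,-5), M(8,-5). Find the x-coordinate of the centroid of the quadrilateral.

221/63

Apply the shoelace formula. First the cross-terms c_i = x_i·y_{i+1} − x_{i+1}·y_i:
  -16, -70, 60, -37  ⇒  2A = -63, A = -31.5.
Then Σ (x_i + x_{i+1})·c_i = -663, so x̄ = -663 / (6·(-31.5)) = 221/63.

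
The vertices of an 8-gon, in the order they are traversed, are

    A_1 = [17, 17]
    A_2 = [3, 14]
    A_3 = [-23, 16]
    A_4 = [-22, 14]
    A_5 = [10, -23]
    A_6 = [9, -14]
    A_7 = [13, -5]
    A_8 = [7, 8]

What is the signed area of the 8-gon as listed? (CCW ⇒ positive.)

639.5

Apply the shoelace formula: 2A = Σ (x_i·y_{i+1} − x_{i+1}·y_i), indices taken mod 8.
Σ = (187) + (370) + (30) + (366) + (67) + (137) + (139) + (-17) = 1279
Signed area = Σ/2 = 639.5 (positive ⇒ counter-clockwise traversal).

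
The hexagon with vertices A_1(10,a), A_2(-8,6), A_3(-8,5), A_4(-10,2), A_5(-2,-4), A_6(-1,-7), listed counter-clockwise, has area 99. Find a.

The doubled signed area Σ (x_i y_{i+1} − x_{i+1} y_i) is linear in a.
With a=0 it equals 226; the coefficient of a is 7 (from the two edges through A_1).
So 7·a + 226 = 2·99 = 198 ⇒ a = -4.

-4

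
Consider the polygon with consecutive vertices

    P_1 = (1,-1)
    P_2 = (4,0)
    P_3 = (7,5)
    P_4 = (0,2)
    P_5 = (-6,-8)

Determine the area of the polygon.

Apply the shoelace (surveyor's) formula: 2A = Σ (x_i·y_{i+1} − x_{i+1}·y_i), indices taken mod 5.
Σ = (4) + (20) + (14) + (12) + (14) = 64
Area = |Σ|/2 = 32.

32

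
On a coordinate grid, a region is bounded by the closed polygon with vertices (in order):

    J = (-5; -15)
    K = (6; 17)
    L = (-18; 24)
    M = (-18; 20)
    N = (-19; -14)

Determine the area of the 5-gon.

687

Σ = (5) + (450) + (72) + (632) + (215) = 1374
Area = |Σ|/2 = 687.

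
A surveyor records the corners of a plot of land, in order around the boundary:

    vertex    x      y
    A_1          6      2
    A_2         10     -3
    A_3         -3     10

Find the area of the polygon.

Apply the shoelace formula: 2A = Σ (x_i·y_{i+1} − x_{i+1}·y_i), indices taken mod 3.
Σ = (-38) + (91) + (-66) = -13
Area = |Σ|/2 = 6.5.

6.5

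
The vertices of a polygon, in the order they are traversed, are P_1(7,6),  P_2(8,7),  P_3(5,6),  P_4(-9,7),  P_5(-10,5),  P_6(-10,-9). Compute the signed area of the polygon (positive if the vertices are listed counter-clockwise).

Cross-terms: 1, 13, 89, 25, 140, 3  ⇒  Σ = 271
Signed area = Σ/2 = 135.5 (positive ⇒ counter-clockwise traversal).

135.5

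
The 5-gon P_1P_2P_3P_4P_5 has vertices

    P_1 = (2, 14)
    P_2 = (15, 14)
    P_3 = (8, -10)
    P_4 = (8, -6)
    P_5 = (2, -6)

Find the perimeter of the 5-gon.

|P_1P_2| = √((13)² + (0)²) = √169 = 13
|P_2P_3| = √((-7)² + (-24)²) = √625 = 25
|P_3P_4| = √((0)² + (4)²) = √16 = 4
|P_4P_5| = √((-6)² + (0)²) = √36 = 6
|P_5P_1| = √((0)² + (20)²) = √400 = 20
Perimeter = 13 + 25 + 4 + 6 + 20 = 68.

68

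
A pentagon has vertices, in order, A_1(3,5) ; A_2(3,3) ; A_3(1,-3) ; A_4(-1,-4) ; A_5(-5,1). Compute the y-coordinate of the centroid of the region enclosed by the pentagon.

Apply the shoelace (surveyor's) formula. First the cross-terms c_i = x_i·y_{i+1} − x_{i+1}·y_i:
  -6, -12, -7, -21, -28  ⇒  2A = -74, A = -37.
Then Σ (y_i + y_{i+1})·c_i = -104, so ȳ = -104 / (6·(-37)) = 52/111.

52/111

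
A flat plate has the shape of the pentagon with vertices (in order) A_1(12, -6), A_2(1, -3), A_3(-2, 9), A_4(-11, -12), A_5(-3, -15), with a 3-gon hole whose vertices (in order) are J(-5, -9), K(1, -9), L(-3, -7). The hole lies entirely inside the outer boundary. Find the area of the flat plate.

205.5

Outer boundary:
Σ = (-30) + (3) + (123) + (129) + (198) = 423
Area = |Σ|/2 = 211.5.
Hole:
Σ = (54) + (-34) + (-8) = 12
Area = |Σ|/2 = 6.
Net area = 211.5 − 6 = 205.5.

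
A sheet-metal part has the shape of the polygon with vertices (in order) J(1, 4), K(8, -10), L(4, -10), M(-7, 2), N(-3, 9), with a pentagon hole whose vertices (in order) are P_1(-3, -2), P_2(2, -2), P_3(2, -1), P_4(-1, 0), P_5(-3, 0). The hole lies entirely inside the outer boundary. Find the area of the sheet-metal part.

Outer boundary:
Σ = (-42) + (-40) + (-62) + (-57) + (-21) = -222
Area = |Σ|/2 = 111.
Hole:
Σ = (10) + (2) + (-1) + (0) + (6) = 17
Area = |Σ|/2 = 8.5.
Net area = 111 − 8.5 = 102.5.

102.5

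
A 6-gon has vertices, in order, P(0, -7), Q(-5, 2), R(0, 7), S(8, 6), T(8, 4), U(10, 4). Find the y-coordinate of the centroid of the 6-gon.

147/110

Apply the surveyor's formula. First the cross-terms c_i = x_i·y_{i+1} − x_{i+1}·y_i:
  -35, -35, -56, -16, -8, -70  ⇒  2A = -220, A = -110.
Then Σ (y_i + y_{i+1})·c_i = -882, so ȳ = -882 / (6·(-110)) = 147/110.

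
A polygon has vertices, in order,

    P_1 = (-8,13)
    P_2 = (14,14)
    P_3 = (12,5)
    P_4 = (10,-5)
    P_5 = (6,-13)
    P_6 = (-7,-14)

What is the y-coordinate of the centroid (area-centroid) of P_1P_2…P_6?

256/245

Apply the shoelace formula. First the cross-terms c_i = x_i·y_{i+1} − x_{i+1}·y_i:
  -294, -98, -110, -100, -175, -203  ⇒  2A = -980, A = -490.
Then Σ (y_i + y_{i+1})·c_i = -3072, so ȳ = -3072 / (6·(-490)) = 256/245.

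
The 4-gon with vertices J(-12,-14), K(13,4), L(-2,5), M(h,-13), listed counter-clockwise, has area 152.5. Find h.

-12

The doubled signed area Σ (x_i y_{i+1} − x_{i+1} y_i) is linear in h.
With h=0 it equals 77; the coefficient of h is -19 (from the two edges through M).
So -19·h + 77 = 2·152.5 = 305 ⇒ h = -12.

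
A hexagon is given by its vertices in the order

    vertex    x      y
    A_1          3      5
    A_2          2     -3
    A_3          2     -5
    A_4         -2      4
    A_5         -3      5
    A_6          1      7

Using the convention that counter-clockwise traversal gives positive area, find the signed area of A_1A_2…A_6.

-32.5

Σ = (-19) + (-4) + (-2) + (2) + (-26) + (-16) = -65
Signed area = Σ/2 = -32.5 (negative ⇒ clockwise traversal).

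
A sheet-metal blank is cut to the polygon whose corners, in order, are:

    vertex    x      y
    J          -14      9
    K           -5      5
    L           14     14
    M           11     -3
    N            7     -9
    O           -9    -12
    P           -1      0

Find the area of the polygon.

312.5

Apply the shoelace formula: 2A = Σ (x_i·y_{i+1} − x_{i+1}·y_i), indices taken mod 7.
Σ = (-25) + (-140) + (-196) + (-78) + (-165) + (-12) + (-9) = -625
Area = |Σ|/2 = 312.5.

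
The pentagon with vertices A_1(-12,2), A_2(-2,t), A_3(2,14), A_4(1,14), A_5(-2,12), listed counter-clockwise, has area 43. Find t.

Write out the shoelace sum; only the two edges meeting at A_2 involve t:
2·Area = [((-12)·t − (-2)·2) + ((-2)·14 − 2·t)] + 194
       = -14·t + 170 = 86
⇒ t = 6.

6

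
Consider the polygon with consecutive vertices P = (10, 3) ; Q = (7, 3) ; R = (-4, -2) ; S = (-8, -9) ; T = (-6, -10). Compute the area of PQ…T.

67.5

Σ = (9) + (-2) + (20) + (26) + (82) = 135
Area = |Σ|/2 = 67.5.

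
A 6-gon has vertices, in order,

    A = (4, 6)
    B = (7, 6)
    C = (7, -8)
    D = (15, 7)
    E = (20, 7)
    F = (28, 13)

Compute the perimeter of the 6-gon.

|AB| = √((3)² + (0)²) = √9 = 3
|BC| = √((0)² + (-14)²) = √196 = 14
|CD| = √((8)² + (15)²) = √289 = 17
|DE| = √((5)² + (0)²) = √25 = 5
|EF| = √((8)² + (6)²) = √100 = 10
|FA| = √((-24)² + (-7)²) = √625 = 25
Perimeter = 3 + 14 + 17 + 5 + 10 + 25 = 74.

74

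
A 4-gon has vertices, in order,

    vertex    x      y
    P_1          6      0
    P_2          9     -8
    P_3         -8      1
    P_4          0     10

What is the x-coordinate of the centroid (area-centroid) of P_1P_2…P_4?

Apply the shoelace formula. First the cross-terms c_i = x_i·y_{i+1} − x_{i+1}·y_i:
  -48, -55, -80, -60  ⇒  2A = -243, A = -121.5.
Then Σ (x_i + x_{i+1})·c_i = -495, so x̄ = -495 / (6·(-121.5)) = 55/81.

55/81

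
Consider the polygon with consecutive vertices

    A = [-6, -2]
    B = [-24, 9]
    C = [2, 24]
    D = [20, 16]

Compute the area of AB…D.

544

A→B: (-6)(9) − (-24)(-2) = -102
B→C: (-24)(24) − (2)(9) = -594
C→D: (2)(16) − (20)(24) = -448
D→A: (20)(-2) − (-6)(16) = 56
Σ = -1088
Area = |Σ|/2 = 544.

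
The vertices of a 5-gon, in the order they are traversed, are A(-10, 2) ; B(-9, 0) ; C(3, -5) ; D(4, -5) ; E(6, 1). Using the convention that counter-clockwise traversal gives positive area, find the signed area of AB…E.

Apply Gauss's area formula: 2A = Σ (x_i·y_{i+1} − x_{i+1}·y_i), indices taken mod 5.
Cross-terms: 18, 45, 5, 34, 22  ⇒  Σ = 124
Signed area = Σ/2 = 62 (positive ⇒ counter-clockwise traversal).

62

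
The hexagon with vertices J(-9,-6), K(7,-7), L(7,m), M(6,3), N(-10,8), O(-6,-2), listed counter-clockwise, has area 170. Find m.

The doubled signed area Σ (x_i y_{i+1} − x_{i+1} y_i) is linear in m.
With m=0 it equals 339; the coefficient of m is 1 (from the two edges through L).
So 1·m + 339 = 2·170 = 340 ⇒ m = 1.

1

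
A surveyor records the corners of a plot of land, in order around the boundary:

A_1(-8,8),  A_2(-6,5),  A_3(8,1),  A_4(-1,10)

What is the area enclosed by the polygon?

Σ = (8) + (-46) + (81) + (72) = 115
Area = |Σ|/2 = 57.5.

57.5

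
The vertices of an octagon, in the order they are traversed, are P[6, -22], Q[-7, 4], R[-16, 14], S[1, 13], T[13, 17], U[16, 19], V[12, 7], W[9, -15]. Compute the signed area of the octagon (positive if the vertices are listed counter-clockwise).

-515

Σ = (-130) + (-34) + (-222) + (-152) + (-25) + (-116) + (-243) + (-108) = -1030
Signed area = Σ/2 = -515 (negative ⇒ clockwise traversal).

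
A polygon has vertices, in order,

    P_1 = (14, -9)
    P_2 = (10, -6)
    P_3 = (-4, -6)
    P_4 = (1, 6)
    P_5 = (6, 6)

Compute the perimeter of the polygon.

54

|P_1P_2| = √((-4)² + (3)²) = √25 = 5
|P_2P_3| = √((-14)² + (0)²) = √196 = 14
|P_3P_4| = √((5)² + (12)²) = √169 = 13
|P_4P_5| = √((5)² + (0)²) = √25 = 5
|P_5P_1| = √((8)² + (-15)²) = √289 = 17
Perimeter = 5 + 14 + 13 + 5 + 17 = 54.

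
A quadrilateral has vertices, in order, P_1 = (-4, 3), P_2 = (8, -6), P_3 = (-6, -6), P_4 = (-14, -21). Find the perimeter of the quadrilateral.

|P_1P_2| = √((12)² + (-9)²) = √225 = 15
|P_2P_3| = √((-14)² + (0)²) = √196 = 14
|P_3P_4| = √((-8)² + (-15)²) = √289 = 17
|P_4P_1| = √((10)² + (24)²) = √676 = 26
Perimeter = 15 + 14 + 17 + 26 = 72.

72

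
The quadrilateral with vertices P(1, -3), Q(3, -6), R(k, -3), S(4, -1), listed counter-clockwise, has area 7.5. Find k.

Write out the shoelace sum; only the two edges meeting at R involve k:
2·Area = [(3·(-3) − k·(-6)) + (k·(-1) − 4·(-3))] + -8
       = 5·k + -5 = 15
⇒ k = 4.

4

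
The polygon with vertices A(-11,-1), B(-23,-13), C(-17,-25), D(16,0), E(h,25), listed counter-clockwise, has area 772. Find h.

The doubled signed area Σ (x_i y_{i+1} − x_{i+1} y_i) is linear in h.
With h=0 it equals 1549; the coefficient of h is -1 (from the two edges through E).
So -1·h + 1549 = 2·772 = 1544 ⇒ h = 5.

5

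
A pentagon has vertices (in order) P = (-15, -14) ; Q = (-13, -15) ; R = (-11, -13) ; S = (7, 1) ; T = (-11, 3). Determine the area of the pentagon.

Cross-terms: 43, 4, 80, 32, 199  ⇒  Σ = 358
Area = |Σ|/2 = 179.

179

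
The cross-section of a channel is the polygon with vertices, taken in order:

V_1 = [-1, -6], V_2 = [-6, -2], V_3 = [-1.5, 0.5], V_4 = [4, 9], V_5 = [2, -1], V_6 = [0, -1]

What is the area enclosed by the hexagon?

40.25

V_1→V_2: (-1)(-2) − (-6)(-6) = -34
V_2→V_3: (-6)(0.5) − (-1.5)(-2) = -6
V_3→V_4: (-1.5)(9) − (4)(0.5) = -15.5
V_4→V_5: (4)(-1) − (2)(9) = -22
V_5→V_6: (2)(-1) − (0)(-1) = -2
V_6→V_1: (0)(-6) − (-1)(-1) = -1
Σ = -80.5
Area = |Σ|/2 = 40.25.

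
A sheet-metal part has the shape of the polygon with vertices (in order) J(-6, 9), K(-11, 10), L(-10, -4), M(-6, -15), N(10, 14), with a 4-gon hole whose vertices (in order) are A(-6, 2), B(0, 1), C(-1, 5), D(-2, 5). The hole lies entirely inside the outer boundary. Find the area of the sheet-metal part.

Outer boundary:
Apply Gauss's area formula: 2A = Σ (x_i·y_{i+1} − x_{i+1}·y_i), indices taken mod 5.
Σ = (39) + (144) + (126) + (66) + (174) = 549
Area = |Σ|/2 = 274.5.
Hole:
Apply the shoelace formula: 2A = Σ (x_i·y_{i+1} − x_{i+1}·y_i), indices taken mod 4.
A→B: (-6)(1) − (0)(2) = -6
B→C: (0)(5) − (-1)(1) = 1
C→D: (-1)(5) − (-2)(5) = 5
D→A: (-2)(2) − (-6)(5) = 26
Σ = 26
Area = |Σ|/2 = 13.
Net area = 274.5 − 13 = 261.5.

261.5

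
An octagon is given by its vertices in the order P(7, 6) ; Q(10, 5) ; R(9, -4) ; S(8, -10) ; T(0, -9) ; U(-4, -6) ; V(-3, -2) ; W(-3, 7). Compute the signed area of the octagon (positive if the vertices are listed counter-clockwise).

-190

Apply the surveyor's formula: 2A = Σ (x_i·y_{i+1} − x_{i+1}·y_i), indices taken mod 8.
Cross-terms: -25, -85, -58, -72, -36, -10, -27, -67  ⇒  Σ = -380
Signed area = Σ/2 = -190 (negative ⇒ clockwise traversal).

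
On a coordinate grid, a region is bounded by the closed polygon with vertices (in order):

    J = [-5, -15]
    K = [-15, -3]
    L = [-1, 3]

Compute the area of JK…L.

114

Apply the shoelace formula: 2A = Σ (x_i·y_{i+1} − x_{i+1}·y_i), indices taken mod 3.
J→K: (-5)(-3) − (-15)(-15) = -210
K→L: (-15)(3) − (-1)(-3) = -48
L→J: (-1)(-15) − (-5)(3) = 30
Σ = -228
Area = |Σ|/2 = 114.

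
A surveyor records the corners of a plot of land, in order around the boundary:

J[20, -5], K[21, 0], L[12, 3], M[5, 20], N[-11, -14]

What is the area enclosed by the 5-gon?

439

Σ = (105) + (63) + (225) + (150) + (335) = 878
Area = |Σ|/2 = 439.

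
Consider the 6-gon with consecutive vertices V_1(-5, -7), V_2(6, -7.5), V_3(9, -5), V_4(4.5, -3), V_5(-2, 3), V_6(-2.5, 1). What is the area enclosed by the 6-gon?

74

Apply the shoelace formula: 2A = Σ (x_i·y_{i+1} − x_{i+1}·y_i), indices taken mod 6.
V_1→V_2: (-5)(-7.5) − (6)(-7) = 79.5
V_2→V_3: (6)(-5) − (9)(-7.5) = 37.5
V_3→V_4: (9)(-3) − (4.5)(-5) = -4.5
V_4→V_5: (4.5)(3) − (-2)(-3) = 7.5
V_5→V_6: (-2)(1) − (-2.5)(3) = 5.5
V_6→V_1: (-2.5)(-7) − (-5)(1) = 22.5
Σ = 148
Area = |Σ|/2 = 74.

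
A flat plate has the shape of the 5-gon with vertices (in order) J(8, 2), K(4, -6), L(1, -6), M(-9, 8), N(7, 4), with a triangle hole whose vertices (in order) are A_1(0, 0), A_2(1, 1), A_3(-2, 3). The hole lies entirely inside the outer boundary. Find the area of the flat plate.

112.5

Outer boundary:
Apply the shoelace formula: 2A = Σ (x_i·y_{i+1} − x_{i+1}·y_i), indices taken mod 5.
Σ = (-56) + (-18) + (-46) + (-92) + (-18) = -230
Area = |Σ|/2 = 115.
Hole:
A_1→A_2: (0)(1) − (1)(0) = 0
A_2→A_3: (1)(3) − (-2)(1) = 5
A_3→A_1: (-2)(0) − (0)(3) = 0
Σ = 5
Area = |Σ|/2 = 2.5.
Net area = 115 − 2.5 = 112.5.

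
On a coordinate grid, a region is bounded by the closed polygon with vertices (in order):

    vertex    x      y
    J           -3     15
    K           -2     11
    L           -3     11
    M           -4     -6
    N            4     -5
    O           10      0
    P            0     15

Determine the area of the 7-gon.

179.5

Apply Gauss's area formula: 2A = Σ (x_i·y_{i+1} − x_{i+1}·y_i), indices taken mod 7.
Cross-terms: -3, 11, 62, 44, 50, 150, 45  ⇒  Σ = 359
Area = |Σ|/2 = 179.5.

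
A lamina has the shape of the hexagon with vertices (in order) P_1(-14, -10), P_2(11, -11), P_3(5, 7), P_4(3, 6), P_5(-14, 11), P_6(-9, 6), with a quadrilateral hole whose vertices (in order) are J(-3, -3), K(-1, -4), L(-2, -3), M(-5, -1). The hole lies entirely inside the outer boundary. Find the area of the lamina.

354

Outer boundary:
Apply the shoelace (surveyor's) formula: 2A = Σ (x_i·y_{i+1} − x_{i+1}·y_i), indices taken mod 6.
Σ = (264) + (132) + (9) + (117) + (15) + (174) = 711
Area = |Σ|/2 = 355.5.
Hole:
Apply the shoelace formula: 2A = Σ (x_i·y_{i+1} − x_{i+1}·y_i), indices taken mod 4.
Σ = (9) + (-5) + (-13) + (12) = 3
Area = |Σ|/2 = 1.5.
Net area = 355.5 − 1.5 = 354.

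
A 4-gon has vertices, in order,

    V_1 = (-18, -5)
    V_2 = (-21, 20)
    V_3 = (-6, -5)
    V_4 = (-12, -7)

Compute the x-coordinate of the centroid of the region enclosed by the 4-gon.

-133/9

Apply the surveyor's formula. First the cross-terms c_i = x_i·y_{i+1} − x_{i+1}·y_i:
  -465, 225, -18, -66  ⇒  2A = -324, A = -162.
Then Σ (x_i + x_{i+1})·c_i = 14364, so x̄ = 14364 / (6·(-162)) = -133/9.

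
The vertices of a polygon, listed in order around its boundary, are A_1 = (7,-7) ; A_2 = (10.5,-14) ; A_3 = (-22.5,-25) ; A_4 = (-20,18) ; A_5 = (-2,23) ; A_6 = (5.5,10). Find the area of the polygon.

1093

Apply the shoelace (surveyor's) formula: 2A = Σ (x_i·y_{i+1} − x_{i+1}·y_i), indices taken mod 6.
Σ = (-24.5) + (-577.5) + (-905) + (-424) + (-146.5) + (-108.5) = -2186
Area = |Σ|/2 = 1093.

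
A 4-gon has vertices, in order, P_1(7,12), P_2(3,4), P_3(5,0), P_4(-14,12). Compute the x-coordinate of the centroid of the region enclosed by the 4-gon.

-82/55

Apply the surveyor's formula. First the cross-terms c_i = x_i·y_{i+1} − x_{i+1}·y_i:
  -8, -20, 60, -252  ⇒  2A = -220, A = -110.
Then Σ (x_i + x_{i+1})·c_i = 984, so x̄ = 984 / (6·(-110)) = -82/55.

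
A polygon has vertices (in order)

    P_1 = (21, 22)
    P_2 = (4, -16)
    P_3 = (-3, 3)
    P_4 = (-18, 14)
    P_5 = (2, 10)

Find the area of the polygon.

411

Apply the shoelace formula: 2A = Σ (x_i·y_{i+1} − x_{i+1}·y_i), indices taken mod 5.
Σ = (-424) + (-36) + (12) + (-208) + (-166) = -822
Area = |Σ|/2 = 411.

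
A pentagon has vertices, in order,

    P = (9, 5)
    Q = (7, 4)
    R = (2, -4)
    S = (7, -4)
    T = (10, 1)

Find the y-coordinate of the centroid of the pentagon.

Apply the surveyor's formula. First the cross-terms c_i = x_i·y_{i+1} − x_{i+1}·y_i:
  1, -36, 20, 47, 41  ⇒  2A = 73, A = 36.5.
Then Σ (y_i + y_{i+1})·c_i = -46, so ȳ = -46 / (6·36.5) = -46/219.

-46/219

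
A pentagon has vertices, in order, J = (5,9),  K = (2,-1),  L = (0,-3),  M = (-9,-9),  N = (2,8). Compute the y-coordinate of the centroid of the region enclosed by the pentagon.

Apply Gauss's area formula. First the cross-terms c_i = x_i·y_{i+1} − x_{i+1}·y_i:
  -23, -6, -27, -54, -22  ⇒  2A = -132, A = -66.
Then Σ (y_i + y_{i+1})·c_i = -156, so ȳ = -156 / (6·(-66)) = 13/33.

13/33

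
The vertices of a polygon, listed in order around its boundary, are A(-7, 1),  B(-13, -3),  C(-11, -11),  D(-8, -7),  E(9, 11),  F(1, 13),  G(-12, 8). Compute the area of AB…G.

211

A→B: (-7)(-3) − (-13)(1) = 34
B→C: (-13)(-11) − (-11)(-3) = 110
C→D: (-11)(-7) − (-8)(-11) = -11
D→E: (-8)(11) − (9)(-7) = -25
E→F: (9)(13) − (1)(11) = 106
F→G: (1)(8) − (-12)(13) = 164
G→A: (-12)(1) − (-7)(8) = 44
Σ = 422
Area = |Σ|/2 = 211.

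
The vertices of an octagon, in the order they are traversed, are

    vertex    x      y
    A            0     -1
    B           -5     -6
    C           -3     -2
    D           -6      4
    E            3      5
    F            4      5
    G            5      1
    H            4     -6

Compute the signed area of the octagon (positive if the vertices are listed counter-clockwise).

-71.5

Apply the surveyor's formula: 2A = Σ (x_i·y_{i+1} − x_{i+1}·y_i), indices taken mod 8.
Cross-terms: -5, -8, -24, -42, -5, -21, -34, -4  ⇒  Σ = -143
Signed area = Σ/2 = -71.5 (negative ⇒ clockwise traversal).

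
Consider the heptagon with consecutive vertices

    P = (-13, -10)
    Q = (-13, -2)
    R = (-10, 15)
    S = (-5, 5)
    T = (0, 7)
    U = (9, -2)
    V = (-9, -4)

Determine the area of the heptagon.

Σ = (-104) + (-215) + (25) + (-35) + (-63) + (-54) + (38) = -408
Area = |Σ|/2 = 204.

204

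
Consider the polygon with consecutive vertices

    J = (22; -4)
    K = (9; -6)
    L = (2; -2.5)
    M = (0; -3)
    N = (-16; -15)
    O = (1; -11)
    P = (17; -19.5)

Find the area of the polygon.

279.5

Apply Gauss's area formula: 2A = Σ (x_i·y_{i+1} − x_{i+1}·y_i), indices taken mod 7.
Σ = (-96) + (-10.5) + (-6) + (-48) + (191) + (167.5) + (361) = 559
Area = |Σ|/2 = 279.5.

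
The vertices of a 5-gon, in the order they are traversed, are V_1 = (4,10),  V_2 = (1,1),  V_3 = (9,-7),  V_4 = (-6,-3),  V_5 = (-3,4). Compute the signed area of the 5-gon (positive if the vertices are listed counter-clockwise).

Σ = (-6) + (-16) + (-69) + (-33) + (-46) = -170
Signed area = Σ/2 = -85 (negative ⇒ clockwise traversal).

-85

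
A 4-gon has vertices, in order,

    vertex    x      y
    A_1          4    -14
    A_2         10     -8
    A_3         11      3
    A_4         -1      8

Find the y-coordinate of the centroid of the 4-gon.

-619/299

Apply Gauss's area formula. First the cross-terms c_i = x_i·y_{i+1} − x_{i+1}·y_i:
  108, 118, 91, -18  ⇒  2A = 299, A = 149.5.
Then Σ (y_i + y_{i+1})·c_i = -1857, so ȳ = -1857 / (6·149.5) = -619/299.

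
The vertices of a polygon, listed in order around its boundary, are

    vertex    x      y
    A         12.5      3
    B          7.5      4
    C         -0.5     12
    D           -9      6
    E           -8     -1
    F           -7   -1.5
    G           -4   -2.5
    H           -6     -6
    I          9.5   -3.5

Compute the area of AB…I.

Σ = (27.5) + (92) + (105) + (57) + (5) + (11.5) + (9) + (78) + (72.25) = 457.25
Area = |Σ|/2 = 228.625.

228.625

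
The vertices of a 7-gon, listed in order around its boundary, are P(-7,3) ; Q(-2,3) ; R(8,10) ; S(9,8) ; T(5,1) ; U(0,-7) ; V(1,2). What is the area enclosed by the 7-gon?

Apply the shoelace (surveyor's) formula: 2A = Σ (x_i·y_{i+1} − x_{i+1}·y_i), indices taken mod 7.
Cross-terms: -15, -44, -26, -31, -35, 7, 17  ⇒  Σ = -127
Area = |Σ|/2 = 63.5.

63.5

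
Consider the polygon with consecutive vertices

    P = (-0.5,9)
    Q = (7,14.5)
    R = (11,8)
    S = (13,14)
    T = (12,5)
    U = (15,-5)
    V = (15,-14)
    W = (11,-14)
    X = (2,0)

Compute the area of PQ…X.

253.375

P→Q: (-0.5)(14.5) − (7)(9) = -70.25
Q→R: (7)(8) − (11)(14.5) = -103.5
R→S: (11)(14) − (13)(8) = 50
S→T: (13)(5) − (12)(14) = -103
T→U: (12)(-5) − (15)(5) = -135
U→V: (15)(-14) − (15)(-5) = -135
V→W: (15)(-14) − (11)(-14) = -56
W→X: (11)(0) − (2)(-14) = 28
X→P: (2)(9) − (-0.5)(0) = 18
Σ = -506.75
Area = |Σ|/2 = 253.375.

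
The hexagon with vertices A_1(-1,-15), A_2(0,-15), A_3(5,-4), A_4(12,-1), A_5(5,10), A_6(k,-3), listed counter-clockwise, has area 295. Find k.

-14

Write out the shoelace sum; only the two edges meeting at A_6 involve k:
2·Area = [(5·(-3) − k·10) + (k·(-15) − (-1)·(-3))] + 258
       = -25·k + 240 = 590
⇒ k = -14.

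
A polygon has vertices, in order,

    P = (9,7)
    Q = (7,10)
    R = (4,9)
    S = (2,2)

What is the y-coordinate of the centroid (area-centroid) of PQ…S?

Apply the surveyor's formula. First the cross-terms c_i = x_i·y_{i+1} − x_{i+1}·y_i:
  41, 23, -10, -4  ⇒  2A = 50, A = 25.
Then Σ (y_i + y_{i+1})·c_i = 988, so ȳ = 988 / (6·25) = 494/75.

494/75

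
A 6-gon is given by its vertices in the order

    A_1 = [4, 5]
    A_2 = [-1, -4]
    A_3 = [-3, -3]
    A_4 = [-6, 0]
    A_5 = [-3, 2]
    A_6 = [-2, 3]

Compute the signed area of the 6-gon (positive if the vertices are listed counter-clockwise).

Σ = (-11) + (-9) + (-18) + (-12) + (-5) + (-22) = -77
Signed area = Σ/2 = -38.5 (negative ⇒ clockwise traversal).

-38.5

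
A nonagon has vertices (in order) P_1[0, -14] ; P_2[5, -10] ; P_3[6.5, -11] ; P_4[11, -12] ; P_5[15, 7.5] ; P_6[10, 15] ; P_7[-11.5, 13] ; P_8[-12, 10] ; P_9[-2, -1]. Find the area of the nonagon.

469.5

Apply the surveyor's formula: 2A = Σ (x_i·y_{i+1} − x_{i+1}·y_i), indices taken mod 9.
Cross-terms: 70, 10, 43, 262.5, 150, 302.5, 41, 32, 28  ⇒  Σ = 939
Area = |Σ|/2 = 469.5.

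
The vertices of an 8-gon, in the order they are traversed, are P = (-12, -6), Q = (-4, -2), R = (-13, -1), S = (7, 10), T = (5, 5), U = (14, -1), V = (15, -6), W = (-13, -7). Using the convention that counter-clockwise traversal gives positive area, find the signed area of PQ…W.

Σ = (0) + (-22) + (-123) + (-15) + (-75) + (-69) + (-183) + (-6) = -493
Signed area = Σ/2 = -246.5 (negative ⇒ clockwise traversal).

-246.5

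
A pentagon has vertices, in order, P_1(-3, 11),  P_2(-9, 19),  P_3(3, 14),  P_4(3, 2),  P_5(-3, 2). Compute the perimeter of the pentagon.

|P_1P_2| = √((-6)² + (8)²) = √100 = 10
|P_2P_3| = √((12)² + (-5)²) = √169 = 13
|P_3P_4| = √((0)² + (-12)²) = √144 = 12
|P_4P_5| = √((-6)² + (0)²) = √36 = 6
|P_5P_1| = √((0)² + (9)²) = √81 = 9
Perimeter = 10 + 13 + 12 + 6 + 9 = 50.

50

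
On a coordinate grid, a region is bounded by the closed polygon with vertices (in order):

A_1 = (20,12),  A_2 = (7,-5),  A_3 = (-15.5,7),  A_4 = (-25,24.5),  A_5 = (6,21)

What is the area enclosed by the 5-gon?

718.625

Apply the surveyor's formula: 2A = Σ (x_i·y_{i+1} − x_{i+1}·y_i), indices taken mod 5.
Σ = (-184) + (-28.5) + (-204.75) + (-672) + (-348) = -1437.25
Area = |Σ|/2 = 718.625.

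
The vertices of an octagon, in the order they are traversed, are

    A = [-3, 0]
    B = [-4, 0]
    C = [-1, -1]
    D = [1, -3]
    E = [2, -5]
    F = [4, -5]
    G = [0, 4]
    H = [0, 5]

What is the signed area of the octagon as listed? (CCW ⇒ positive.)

Σ = (0) + (4) + (4) + (1) + (10) + (16) + (0) + (15) = 50
Signed area = Σ/2 = 25 (positive ⇒ counter-clockwise traversal).

25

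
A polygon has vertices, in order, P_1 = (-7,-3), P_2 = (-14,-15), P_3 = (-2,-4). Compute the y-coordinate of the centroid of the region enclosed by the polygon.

-22/3

Apply the surveyor's formula. First the cross-terms c_i = x_i·y_{i+1} − x_{i+1}·y_i:
  63, 26, -22  ⇒  2A = 67, A = 33.5.
Then Σ (y_i + y_{i+1})·c_i = -1474, so ȳ = -1474 / (6·33.5) = -22/3.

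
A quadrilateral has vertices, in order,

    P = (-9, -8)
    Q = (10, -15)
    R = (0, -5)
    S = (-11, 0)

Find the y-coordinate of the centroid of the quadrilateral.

Apply Gauss's area formula. First the cross-terms c_i = x_i·y_{i+1} − x_{i+1}·y_i:
  215, -50, -55, 88  ⇒  2A = 198, A = 99.
Then Σ (y_i + y_{i+1})·c_i = -4374, so ȳ = -4374 / (6·99) = -81/11.

-81/11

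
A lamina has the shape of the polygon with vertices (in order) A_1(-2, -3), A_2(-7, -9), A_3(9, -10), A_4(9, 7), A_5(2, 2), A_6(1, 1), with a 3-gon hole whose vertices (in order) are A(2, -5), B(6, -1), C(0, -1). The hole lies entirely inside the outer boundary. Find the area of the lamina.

140

Outer boundary:
Cross-terms: -3, 151, 153, 4, 0, -1  ⇒  Σ = 304
Area = |Σ|/2 = 152.
Hole:
Σ = (28) + (-6) + (2) = 24
Area = |Σ|/2 = 12.
Net area = 152 − 12 = 140.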